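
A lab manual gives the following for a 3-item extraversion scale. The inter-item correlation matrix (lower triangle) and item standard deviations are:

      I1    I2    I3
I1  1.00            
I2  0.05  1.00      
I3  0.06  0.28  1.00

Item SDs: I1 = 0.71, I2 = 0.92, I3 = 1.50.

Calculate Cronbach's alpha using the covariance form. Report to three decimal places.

Σσ²ᵢ = 0.71² + 0.92² + 1.50² = 3.6005
Covariances σ_ij = r_ij · s_i · s_j:
  σ(I1,I2) = 0.05 × 0.71 × 0.92 = 0.0327
  σ(I1,I3) = 0.06 × 0.71 × 1.50 = 0.0639
  σ(I2,I3) = 0.28 × 0.92 × 1.50 = 0.3864
σ²_T = Σσ²ᵢ + 2·Σσ_ij = 3.6005 + 2 × 0.4830 = 4.5665
α = (3/2)·(1 − 3.6005/4.5665) = 0.317

α = 0.317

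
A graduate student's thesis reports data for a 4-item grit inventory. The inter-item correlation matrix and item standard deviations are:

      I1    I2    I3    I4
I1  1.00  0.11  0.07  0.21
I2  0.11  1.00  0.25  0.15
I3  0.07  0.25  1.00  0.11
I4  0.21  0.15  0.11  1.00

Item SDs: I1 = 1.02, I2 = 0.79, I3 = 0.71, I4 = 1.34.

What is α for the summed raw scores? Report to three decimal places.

α = 0.394

Σσ²ᵢ = 1.02² + 0.79² + 0.71² + 1.34² = 3.9642
Covariances σ_ij = r_ij · s_i · s_j:
  σ(I1,I2) = 0.11 × 1.02 × 0.79 = 0.0886
  σ(I1,I3) = 0.07 × 1.02 × 0.71 = 0.0507
  σ(I1,I4) = 0.21 × 1.02 × 1.34 = 0.2870
  σ(I2,I3) = 0.25 × 0.79 × 0.71 = 0.1402
  σ(I2,I4) = 0.15 × 0.79 × 1.34 = 0.1588
  σ(I3,I4) = 0.11 × 0.71 × 1.34 = 0.1047
σ²_T = Σσ²ᵢ + 2·Σσ_ij = 3.9642 + 2 × 0.8300 = 5.6242
α = (4/3)·(1 − 3.9642/5.6242) = 0.394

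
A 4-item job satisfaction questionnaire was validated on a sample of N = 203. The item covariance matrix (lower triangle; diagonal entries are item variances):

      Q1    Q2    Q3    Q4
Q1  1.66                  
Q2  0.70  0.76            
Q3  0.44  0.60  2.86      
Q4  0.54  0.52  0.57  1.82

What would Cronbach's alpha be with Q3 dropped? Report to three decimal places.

Remaining items: Q1, Q2, Q4 (k = 3).
ΣVar(i) = 1.66 + 0.76 + 1.82 = 4.24
σ²_total = 4.24 + 2 × 1.76 = 7.76
α (item deleted) = (3/2)·(1 − 4.24/7.76) = 0.680

Cronbach's alpha = 0.680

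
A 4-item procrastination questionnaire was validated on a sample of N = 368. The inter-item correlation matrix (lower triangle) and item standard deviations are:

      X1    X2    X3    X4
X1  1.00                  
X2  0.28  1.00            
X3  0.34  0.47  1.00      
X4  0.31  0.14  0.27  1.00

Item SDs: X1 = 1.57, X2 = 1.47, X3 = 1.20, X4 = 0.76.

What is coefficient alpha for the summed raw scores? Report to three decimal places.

Σσ²ᵢ = 1.57² + 1.47² + 1.20² + 0.76² = 6.6434
Covariances σ_ij = r_ij · s_i · s_j:
  σ(X1,X2) = 0.28 × 1.57 × 1.47 = 0.6462
  σ(X1,X3) = 0.34 × 1.57 × 1.20 = 0.6406
  σ(X1,X4) = 0.31 × 1.57 × 0.76 = 0.3699
  σ(X2,X3) = 0.47 × 1.47 × 1.20 = 0.8291
  σ(X2,X4) = 0.14 × 1.47 × 0.76 = 0.1564
  σ(X3,X4) = 0.27 × 1.20 × 0.76 = 0.2462
σ²_T = Σσ²ᵢ + 2·Σσ_ij = 6.6434 + 2 × 2.8884 = 12.4202
α = (4/3)·(1 − 6.6434/12.4202) = 0.620

coefficient alpha = 0.620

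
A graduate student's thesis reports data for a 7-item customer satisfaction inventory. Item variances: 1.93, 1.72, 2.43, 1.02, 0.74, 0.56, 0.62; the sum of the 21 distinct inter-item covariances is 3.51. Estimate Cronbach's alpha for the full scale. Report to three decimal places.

α = 0.511

Σσᵢ² = 1.93 + 1.72 + 2.43 + 1.02 + 0.74 + 0.56 + 0.62 = 9.02
Sum of distinct covariances = 3.51
Var(T) = Σσᵢ² + 2·Σcov = 9.02 + 2 × 3.51 = 16.04
α = (7/6)·(1 − 9.02/16.04) = 0.511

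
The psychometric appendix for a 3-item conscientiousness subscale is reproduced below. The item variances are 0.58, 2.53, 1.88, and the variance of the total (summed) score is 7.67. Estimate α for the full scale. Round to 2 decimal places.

α = 0.52

ΣVar(i) = 0.58 + 2.53 + 1.88 = 4.99
α = (k/(k−1))·(1 − ΣVar(i)/Var(T)) = (3/2)·(1 − 4.99/7.67) = 0.52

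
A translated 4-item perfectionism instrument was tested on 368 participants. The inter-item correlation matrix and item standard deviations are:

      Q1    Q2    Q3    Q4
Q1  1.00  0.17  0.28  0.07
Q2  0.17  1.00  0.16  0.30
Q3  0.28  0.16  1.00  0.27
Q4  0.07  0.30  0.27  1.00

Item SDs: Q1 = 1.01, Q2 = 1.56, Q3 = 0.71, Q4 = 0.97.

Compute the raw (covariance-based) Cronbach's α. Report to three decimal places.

Σσ²ᵢ = 1.01² + 1.56² + 0.71² + 0.97² = 4.8987
Covariances σ_ij = r_ij · s_i · s_j:
  σ(Q1,Q2) = 0.17 × 1.01 × 1.56 = 0.2679
  σ(Q1,Q3) = 0.28 × 1.01 × 0.71 = 0.2008
  σ(Q1,Q4) = 0.07 × 1.01 × 0.97 = 0.0686
  σ(Q2,Q3) = 0.16 × 1.56 × 0.71 = 0.1772
  σ(Q2,Q4) = 0.30 × 1.56 × 0.97 = 0.4540
  σ(Q3,Q4) = 0.27 × 0.71 × 0.97 = 0.1859
σ²_T = Σσ²ᵢ + 2·Σσ_ij = 4.8987 + 2 × 1.3544 = 7.6075
α = (4/3)·(1 − 4.8987/7.6075) = 0.475

α = 0.475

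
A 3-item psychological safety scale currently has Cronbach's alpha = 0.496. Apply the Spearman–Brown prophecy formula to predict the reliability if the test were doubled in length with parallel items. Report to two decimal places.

predicted reliability = 0.66

Length factor m = 2
α' = m·α / (1 + (m−1)·α)
   = 2 × 0.496 / (1 + (2 − 1) × 0.496)
   = 0.9920 / 1.4960 = 0.66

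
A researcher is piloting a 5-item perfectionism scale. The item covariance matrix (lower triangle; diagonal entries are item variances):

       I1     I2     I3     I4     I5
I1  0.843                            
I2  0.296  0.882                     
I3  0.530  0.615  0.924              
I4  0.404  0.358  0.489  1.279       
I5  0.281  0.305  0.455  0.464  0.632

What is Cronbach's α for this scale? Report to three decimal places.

sum of item variances = 0.843 + 0.882 + 0.924 + 1.279 + 0.632 = 4.560
Sum of the distinct covariances = 4.197
σ²_total = 4.560 + 2 × 4.197 = 12.954
α = (k/(k−1))·(1 − sum of item variances/σ²_total) = (5/4)·(1 − 4.560/12.954) = 0.810

Cronbach's α = 0.810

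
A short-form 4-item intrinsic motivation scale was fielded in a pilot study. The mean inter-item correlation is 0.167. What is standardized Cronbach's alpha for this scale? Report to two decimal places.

standardized Cronbach's alpha = 0.45

Standardized α = k·r̄ / (1 + (k−1)·r̄) = 4 × 0.167 / (1 + 3 × 0.167)
  = 0.6680 / 1.5010 = 0.45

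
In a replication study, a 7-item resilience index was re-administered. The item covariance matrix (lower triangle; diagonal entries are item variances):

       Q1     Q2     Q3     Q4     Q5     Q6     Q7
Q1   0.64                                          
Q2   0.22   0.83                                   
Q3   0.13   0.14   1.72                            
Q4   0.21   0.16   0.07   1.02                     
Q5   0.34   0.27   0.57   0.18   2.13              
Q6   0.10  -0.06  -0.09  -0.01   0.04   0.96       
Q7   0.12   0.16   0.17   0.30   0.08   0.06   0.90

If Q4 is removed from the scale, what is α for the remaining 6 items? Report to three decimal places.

Remaining items: Q1, Q2, Q3, Q5, Q6, Q7 (k = 6).
ΣVar(i) = 0.64 + 0.83 + 1.72 + 2.13 + 0.96 + 0.90 = 7.18
total variance = 7.18 + 2 × 2.25 = 11.68
α (item deleted) = (6/5)·(1 − 7.18/11.68) = 0.462

α = 0.462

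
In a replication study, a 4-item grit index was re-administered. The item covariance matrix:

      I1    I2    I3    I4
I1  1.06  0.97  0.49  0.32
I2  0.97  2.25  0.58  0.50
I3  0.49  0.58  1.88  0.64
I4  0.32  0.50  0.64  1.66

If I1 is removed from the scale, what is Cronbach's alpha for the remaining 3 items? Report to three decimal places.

Cronbach's alpha = 0.559

Remaining items: I2, I3, I4 (k = 3).
ΣVar(i) = 2.25 + 1.88 + 1.66 = 5.79
σ²_total = 5.79 + 2 × 1.72 = 9.23
α (item deleted) = (3/2)·(1 − 5.79/9.23) = 0.559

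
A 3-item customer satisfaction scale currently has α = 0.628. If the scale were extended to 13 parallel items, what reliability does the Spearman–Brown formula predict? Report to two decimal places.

predicted reliability = 0.88

Length factor m = 13/3 = 4.3333
α' = m·α / (1 + (m−1)·α)
   = 13/3 × 0.628 / (1 + (13/3 − 1) × 0.628)
   = 2.7213 / 3.0933 = 0.88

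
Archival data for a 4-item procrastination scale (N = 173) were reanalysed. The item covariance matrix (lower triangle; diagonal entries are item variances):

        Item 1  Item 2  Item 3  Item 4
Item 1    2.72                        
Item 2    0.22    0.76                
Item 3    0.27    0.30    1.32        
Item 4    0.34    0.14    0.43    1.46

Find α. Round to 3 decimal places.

α = 0.469

ΣVar(i) = 2.72 + 0.76 + 1.32 + 1.46 = 6.26
Sum of off-diagonal covariances = 1.70
σ²_total = 6.26 + 2 × 1.70 = 9.66
α = (k/(k−1))·(1 − ΣVar(i)/σ²_total) = (4/3)·(1 − 6.26/9.66) = 0.469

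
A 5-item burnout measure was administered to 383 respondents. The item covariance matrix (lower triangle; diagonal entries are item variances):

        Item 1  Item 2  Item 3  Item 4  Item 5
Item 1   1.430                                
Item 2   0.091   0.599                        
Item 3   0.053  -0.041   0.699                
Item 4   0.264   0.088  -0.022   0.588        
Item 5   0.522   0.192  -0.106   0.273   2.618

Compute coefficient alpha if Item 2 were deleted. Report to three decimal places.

coefficient alpha = 0.359

Remaining items: Item 1, Item 3, Item 4, Item 5 (k = 4).
Σσᵢ² = 1.430 + 0.699 + 0.588 + 2.618 = 5.335
σ²_T = 5.335 + 2 × 0.984 = 7.303
α (item deleted) = (4/3)·(1 − 5.335/7.303) = 0.359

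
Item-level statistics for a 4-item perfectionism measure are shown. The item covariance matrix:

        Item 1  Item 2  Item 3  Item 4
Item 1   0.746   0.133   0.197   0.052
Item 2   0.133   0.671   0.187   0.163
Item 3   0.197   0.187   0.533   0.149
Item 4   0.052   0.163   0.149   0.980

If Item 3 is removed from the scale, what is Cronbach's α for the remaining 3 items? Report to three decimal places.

Remaining items: Item 1, Item 2, Item 4 (k = 3).
sum of item variances = 0.746 + 0.671 + 0.980 = 2.397
σ²_T = 2.397 + 2 × 0.348 = 3.093
α (item deleted) = (3/2)·(1 − 2.397/3.093) = 0.338

Cronbach's α = 0.338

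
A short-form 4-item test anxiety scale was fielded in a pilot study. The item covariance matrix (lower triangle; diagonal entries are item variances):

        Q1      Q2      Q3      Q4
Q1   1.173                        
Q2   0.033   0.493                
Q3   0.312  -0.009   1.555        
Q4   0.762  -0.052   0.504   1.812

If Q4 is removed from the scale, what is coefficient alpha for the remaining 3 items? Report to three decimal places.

coefficient alpha = 0.259

Remaining items: Q1, Q2, Q3 (k = 3).
Σσᵢ² = 1.173 + 0.493 + 1.555 = 3.221
Var(T) = 3.221 + 2 × 0.336 = 3.893
α (item deleted) = (3/2)·(1 − 3.221/3.893) = 0.259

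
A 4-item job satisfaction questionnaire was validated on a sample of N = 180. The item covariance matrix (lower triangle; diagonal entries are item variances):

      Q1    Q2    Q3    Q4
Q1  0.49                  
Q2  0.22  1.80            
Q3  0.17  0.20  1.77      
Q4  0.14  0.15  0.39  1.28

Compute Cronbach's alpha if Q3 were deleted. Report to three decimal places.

α = 0.333

Remaining items: Q1, Q2, Q4 (k = 3).
Σσ²ᵢ = 0.49 + 1.80 + 1.28 = 3.57
σ²_T = 3.57 + 2 × 0.51 = 4.59
α (item deleted) = (3/2)·(1 − 3.57/4.59) = 0.333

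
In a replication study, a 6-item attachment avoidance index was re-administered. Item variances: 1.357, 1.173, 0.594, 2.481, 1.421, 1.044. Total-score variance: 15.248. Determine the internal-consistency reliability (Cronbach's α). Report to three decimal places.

sum of item variances = 1.357 + 1.173 + 0.594 + 2.481 + 1.421 + 1.044 = 8.070
α = (k/(k−1))·(1 − sum of item variances/σ²_T) = (6/5)·(1 − 8.070/15.248) = 0.565

α = 0.565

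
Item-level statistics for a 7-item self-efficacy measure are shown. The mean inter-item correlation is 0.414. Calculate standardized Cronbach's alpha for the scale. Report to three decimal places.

standardized Cronbach's alpha = 0.832

Standardized α = k·r̄ / (1 + (k−1)·r̄) = 7 × 0.414 / (1 + 6 × 0.414)
  = 2.8980 / 3.4840 = 0.832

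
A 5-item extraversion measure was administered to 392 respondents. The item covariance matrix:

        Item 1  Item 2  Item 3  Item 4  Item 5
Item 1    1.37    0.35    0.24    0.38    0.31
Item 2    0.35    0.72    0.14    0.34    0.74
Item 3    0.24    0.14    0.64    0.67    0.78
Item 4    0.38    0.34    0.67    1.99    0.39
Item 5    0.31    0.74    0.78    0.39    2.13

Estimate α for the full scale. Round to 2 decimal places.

sum of item variances = 1.37 + 0.72 + 0.64 + 1.99 + 2.13 = 6.85
Σ_{i<j} σ_ij = 4.34
σ²_T = 6.85 + 2 × 4.34 = 15.53
α = (k/(k−1))·(1 − sum of item variances/σ²_T) = (5/4)·(1 − 6.85/15.53) = 0.70

α = 0.70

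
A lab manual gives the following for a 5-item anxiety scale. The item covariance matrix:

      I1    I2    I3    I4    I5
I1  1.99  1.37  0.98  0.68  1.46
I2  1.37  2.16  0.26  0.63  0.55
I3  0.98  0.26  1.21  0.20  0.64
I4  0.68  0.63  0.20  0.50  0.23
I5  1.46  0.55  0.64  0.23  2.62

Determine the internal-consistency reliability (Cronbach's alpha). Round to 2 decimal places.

α = 0.78

ΣVar(i) = 1.99 + 2.16 + 1.21 + 0.50 + 2.62 = 8.48
Sum of the distinct covariances = 7.00
total variance = 8.48 + 2 × 7.00 = 22.48
α = (k/(k−1))·(1 − ΣVar(i)/total variance) = (5/4)·(1 − 8.48/22.48) = 0.78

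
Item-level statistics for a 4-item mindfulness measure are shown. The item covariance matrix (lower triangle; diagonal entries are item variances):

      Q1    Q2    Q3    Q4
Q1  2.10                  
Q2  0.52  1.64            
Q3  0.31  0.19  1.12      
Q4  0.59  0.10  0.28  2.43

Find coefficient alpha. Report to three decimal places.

α = 0.471

ΣVar(i) = 2.10 + 1.64 + 1.12 + 2.43 = 7.29
Σ_{i<j} σ_ij = 1.99
total variance = 7.29 + 2 × 1.99 = 11.27
α = (k/(k−1))·(1 − ΣVar(i)/total variance) = (4/3)·(1 − 7.29/11.27) = 0.471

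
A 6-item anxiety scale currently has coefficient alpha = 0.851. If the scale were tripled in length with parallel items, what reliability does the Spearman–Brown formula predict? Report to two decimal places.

Length factor m = 3
α' = m·α / (1 + (m−1)·α)
   = 3 × 0.851 / (1 + (3 − 1) × 0.851)
   = 2.5530 / 2.7020 = 0.94

predicted reliability = 0.94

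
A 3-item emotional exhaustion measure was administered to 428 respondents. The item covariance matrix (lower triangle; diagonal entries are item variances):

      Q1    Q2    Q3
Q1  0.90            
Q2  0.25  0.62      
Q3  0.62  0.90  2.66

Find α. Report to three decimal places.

α = 0.688

Σσᵢ² = 0.90 + 0.62 + 2.66 = 4.18
Sum of the distinct covariances = 1.77
σ²_total = 4.18 + 2 × 1.77 = 7.72
α = (k/(k−1))·(1 − Σσᵢ²/σ²_total) = (3/2)·(1 − 4.18/7.72) = 0.688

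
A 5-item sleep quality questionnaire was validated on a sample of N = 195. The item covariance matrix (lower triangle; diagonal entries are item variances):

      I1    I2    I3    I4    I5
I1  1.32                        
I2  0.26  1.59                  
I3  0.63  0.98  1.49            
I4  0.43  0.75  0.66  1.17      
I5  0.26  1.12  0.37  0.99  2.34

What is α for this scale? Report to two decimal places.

α = 0.77

sum of item variances = 1.32 + 1.59 + 1.49 + 1.17 + 2.34 = 7.91
Σ_{i<j} σ_ij = 6.45
σ²_T = 7.91 + 2 × 6.45 = 20.81
α = (k/(k−1))·(1 − sum of item variances/σ²_T) = (5/4)·(1 − 7.91/20.81) = 0.77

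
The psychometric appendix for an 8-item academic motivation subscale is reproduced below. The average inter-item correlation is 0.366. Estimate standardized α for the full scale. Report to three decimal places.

standardized α = 0.822

Standardized α = k·r̄ / (1 + (k−1)·r̄) = 8 × 0.366 / (1 + 7 × 0.366)
  = 2.9280 / 3.5620 = 0.822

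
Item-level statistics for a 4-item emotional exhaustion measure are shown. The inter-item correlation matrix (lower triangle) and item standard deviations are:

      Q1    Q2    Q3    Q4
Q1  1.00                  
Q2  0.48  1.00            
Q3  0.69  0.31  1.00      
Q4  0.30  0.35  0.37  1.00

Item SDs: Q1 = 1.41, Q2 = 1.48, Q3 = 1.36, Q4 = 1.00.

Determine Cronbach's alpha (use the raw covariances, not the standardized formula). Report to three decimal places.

Σσ²ᵢ = 1.41² + 1.48² + 1.36² + 1.00² = 7.0281
Covariances σ_ij = r_ij · s_i · s_j:
  σ(Q1,Q2) = 0.48 × 1.41 × 1.48 = 1.0017
  σ(Q1,Q3) = 0.69 × 1.41 × 1.36 = 1.3231
  σ(Q1,Q4) = 0.30 × 1.41 × 1.00 = 0.4230
  σ(Q2,Q3) = 0.31 × 1.48 × 1.36 = 0.6240
  σ(Q2,Q4) = 0.35 × 1.48 × 1.00 = 0.5180
  σ(Q3,Q4) = 0.37 × 1.36 × 1.00 = 0.5032
σ²_T = Σσ²ᵢ + 2·Σσ_ij = 7.0281 + 2 × 4.3930 = 15.8141
α = (4/3)·(1 − 7.0281/15.8141) = 0.741

Cronbach's alpha = 0.741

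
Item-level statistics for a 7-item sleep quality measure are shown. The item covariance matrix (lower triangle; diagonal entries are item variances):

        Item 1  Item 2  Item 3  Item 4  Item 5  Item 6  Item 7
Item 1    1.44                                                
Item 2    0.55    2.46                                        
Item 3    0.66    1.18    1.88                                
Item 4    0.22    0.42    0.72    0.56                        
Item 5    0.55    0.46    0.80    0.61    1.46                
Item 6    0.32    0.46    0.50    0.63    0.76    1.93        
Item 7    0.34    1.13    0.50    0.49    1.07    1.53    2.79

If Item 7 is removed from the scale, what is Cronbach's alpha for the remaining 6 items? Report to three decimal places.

Remaining items: Item 1, Item 2, Item 3, Item 4, Item 5, Item 6 (k = 6).
Σσ²ᵢ = 1.44 + 2.46 + 1.88 + 0.56 + 1.46 + 1.93 = 9.73
total variance = 9.73 + 2 × 8.84 = 27.41
α (item deleted) = (6/5)·(1 − 9.73/27.41) = 0.774

α = 0.774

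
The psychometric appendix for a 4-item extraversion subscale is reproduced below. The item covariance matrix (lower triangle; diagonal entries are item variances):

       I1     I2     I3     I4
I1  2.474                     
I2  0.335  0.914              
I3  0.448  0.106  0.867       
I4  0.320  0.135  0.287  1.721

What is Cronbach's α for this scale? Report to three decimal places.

sum of item variances = 2.474 + 0.914 + 0.867 + 1.721 = 5.976
Sum of the distinct covariances = 1.631
total variance = 5.976 + 2 × 1.631 = 9.238
α = (k/(k−1))·(1 − sum of item variances/total variance) = (4/3)·(1 − 5.976/9.238) = 0.471

Cronbach's α = 0.471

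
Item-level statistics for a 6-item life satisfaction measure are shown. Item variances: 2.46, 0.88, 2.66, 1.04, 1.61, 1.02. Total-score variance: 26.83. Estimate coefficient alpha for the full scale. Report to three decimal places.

sum of item variances = 2.46 + 0.88 + 2.66 + 1.04 + 1.61 + 1.02 = 9.67
α = (k/(k−1))·(1 − sum of item variances/Var(T)) = (6/5)·(1 − 9.67/26.83) = 0.767

α = 0.767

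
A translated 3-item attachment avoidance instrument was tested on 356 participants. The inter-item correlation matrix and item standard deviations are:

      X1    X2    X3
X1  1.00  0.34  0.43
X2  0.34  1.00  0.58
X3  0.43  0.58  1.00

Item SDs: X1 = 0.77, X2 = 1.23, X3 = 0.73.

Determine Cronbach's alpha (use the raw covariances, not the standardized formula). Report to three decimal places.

Σσ²ᵢ = 0.77² + 1.23² + 0.73² = 2.6387
Covariances σ_ij = r_ij · s_i · s_j:
  σ(X1,X2) = 0.34 × 0.77 × 1.23 = 0.3220
  σ(X1,X3) = 0.43 × 0.77 × 0.73 = 0.2417
  σ(X2,X3) = 0.58 × 1.23 × 0.73 = 0.5208
σ²_T = Σσ²ᵢ + 2·Σσ_ij = 2.6387 + 2 × 1.0845 = 4.8077
α = (3/2)·(1 − 2.6387/4.8077) = 0.677

α = 0.677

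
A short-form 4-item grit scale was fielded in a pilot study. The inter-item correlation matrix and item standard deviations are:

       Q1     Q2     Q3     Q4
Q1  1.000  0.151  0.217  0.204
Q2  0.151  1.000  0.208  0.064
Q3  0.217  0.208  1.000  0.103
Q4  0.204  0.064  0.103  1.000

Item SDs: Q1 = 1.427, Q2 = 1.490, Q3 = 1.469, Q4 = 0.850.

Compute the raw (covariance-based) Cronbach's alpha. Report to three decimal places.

Cronbach's alpha = 0.428

Σσ²ᵢ = 1.427² + 1.490² + 1.469² + 0.850² = 7.1369
Covariances σ_ij = r_ij · s_i · s_j:
  σ(Q1,Q2) = 0.151 × 1.427 × 1.490 = 0.3211
  σ(Q1,Q3) = 0.217 × 1.427 × 1.469 = 0.4549
  σ(Q1,Q4) = 0.204 × 1.427 × 0.850 = 0.2474
  σ(Q2,Q3) = 0.208 × 1.490 × 1.469 = 0.4553
  σ(Q2,Q4) = 0.064 × 1.490 × 0.850 = 0.0811
  σ(Q3,Q4) = 0.103 × 1.469 × 0.850 = 0.1286
σ²_T = Σσ²ᵢ + 2·Σσ_ij = 7.1369 + 2 × 1.6884 = 10.5137
α = (4/3)·(1 − 7.1369/10.5137) = 0.428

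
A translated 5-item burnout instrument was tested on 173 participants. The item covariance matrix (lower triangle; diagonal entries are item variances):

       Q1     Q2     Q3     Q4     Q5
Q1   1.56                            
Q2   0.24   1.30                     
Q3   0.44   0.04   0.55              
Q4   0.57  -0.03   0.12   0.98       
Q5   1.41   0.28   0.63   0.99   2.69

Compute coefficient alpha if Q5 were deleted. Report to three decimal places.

coefficient alpha = 0.515

Remaining items: Q1, Q2, Q3, Q4 (k = 4).
Σσ²ᵢ = 1.56 + 1.30 + 0.55 + 0.98 = 4.39
σ²_total = 4.39 + 2 × 1.38 = 7.15
α (item deleted) = (4/3)·(1 − 4.39/7.15) = 0.515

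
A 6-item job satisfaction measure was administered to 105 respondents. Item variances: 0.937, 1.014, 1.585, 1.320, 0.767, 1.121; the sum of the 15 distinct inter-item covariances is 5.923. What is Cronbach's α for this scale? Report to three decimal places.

sum of item variances = 0.937 + 1.014 + 1.585 + 1.320 + 0.767 + 1.121 = 6.744
Sum of distinct covariances = 5.923
σ²_total = sum of item variances + 2·Σcov = 6.744 + 2 × 5.923 = 18.590
α = (6/5)·(1 − 6.744/18.590) = 0.765

α = 0.765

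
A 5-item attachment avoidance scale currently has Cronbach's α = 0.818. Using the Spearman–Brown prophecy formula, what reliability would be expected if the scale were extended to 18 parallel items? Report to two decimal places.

Length factor m = 18/5 = 3.6000
α' = m·α / (1 + (m−1)·α)
   = 18/5 × 0.818 / (1 + (18/5 − 1) × 0.818)
   = 2.9448 / 3.1268 = 0.94

predicted reliability = 0.94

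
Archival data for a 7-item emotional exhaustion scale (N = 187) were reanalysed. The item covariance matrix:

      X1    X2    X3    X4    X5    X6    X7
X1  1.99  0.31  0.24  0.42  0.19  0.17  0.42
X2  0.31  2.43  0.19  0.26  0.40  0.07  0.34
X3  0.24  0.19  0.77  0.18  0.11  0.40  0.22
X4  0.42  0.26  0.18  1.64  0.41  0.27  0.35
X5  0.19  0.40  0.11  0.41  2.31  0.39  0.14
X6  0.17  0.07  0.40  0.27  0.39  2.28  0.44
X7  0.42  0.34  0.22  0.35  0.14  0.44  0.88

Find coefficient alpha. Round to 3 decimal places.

Σσ²ᵢ = 1.99 + 2.43 + 0.77 + 1.64 + 2.31 + 2.28 + 0.88 = 12.30
Sum of the distinct covariances = 5.92
Var(T) = 12.30 + 2 × 5.92 = 24.14
α = (k/(k−1))·(1 − Σσ²ᵢ/Var(T)) = (7/6)·(1 − 12.30/24.14) = 0.572

coefficient alpha = 0.572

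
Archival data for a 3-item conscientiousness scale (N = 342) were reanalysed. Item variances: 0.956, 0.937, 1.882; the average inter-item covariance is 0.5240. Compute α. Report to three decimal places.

Σσ²ᵢ = 0.956 + 0.937 + 1.882 = 3.775
Sum of the 3 distinct covariances = 3 × 0.5240 = 1.5720
total variance = Σσ²ᵢ + 2·Σcov = 3.775 + 2 × 1.5720 = 6.9190
α = (3/2)·(1 − 3.775/6.9190) = 0.682

α = 0.682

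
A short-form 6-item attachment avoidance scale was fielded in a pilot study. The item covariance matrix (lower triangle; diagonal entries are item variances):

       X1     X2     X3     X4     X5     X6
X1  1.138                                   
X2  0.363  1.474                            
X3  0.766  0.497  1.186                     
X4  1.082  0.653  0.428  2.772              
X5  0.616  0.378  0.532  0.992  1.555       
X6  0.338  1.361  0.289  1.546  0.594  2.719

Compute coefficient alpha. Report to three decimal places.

α = 0.790

sum of item variances = 1.138 + 1.474 + 1.186 + 2.772 + 1.555 + 2.719 = 10.844
Sum of the distinct covariances = 10.435
σ²_T = 10.844 + 2 × 10.435 = 31.714
α = (k/(k−1))·(1 − sum of item variances/σ²_T) = (6/5)·(1 − 10.844/31.714) = 0.790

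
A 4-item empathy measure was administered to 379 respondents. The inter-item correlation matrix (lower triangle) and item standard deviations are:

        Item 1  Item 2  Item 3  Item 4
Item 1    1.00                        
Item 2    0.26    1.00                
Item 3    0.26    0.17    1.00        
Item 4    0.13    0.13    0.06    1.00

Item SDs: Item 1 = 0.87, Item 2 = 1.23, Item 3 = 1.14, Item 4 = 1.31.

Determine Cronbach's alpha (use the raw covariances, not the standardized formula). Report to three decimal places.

Σσ²ᵢ = 0.87² + 1.23² + 1.14² + 1.31² = 5.2855
Covariances σ_ij = r_ij · s_i · s_j:
  σ(Item 1,Item 2) = 0.26 × 0.87 × 1.23 = 0.2782
  σ(Item 1,Item 3) = 0.26 × 0.87 × 1.14 = 0.2579
  σ(Item 1,Item 4) = 0.13 × 0.87 × 1.31 = 0.1482
  σ(Item 2,Item 3) = 0.17 × 1.23 × 1.14 = 0.2384
  σ(Item 2,Item 4) = 0.13 × 1.23 × 1.31 = 0.2095
  σ(Item 3,Item 4) = 0.06 × 1.14 × 1.31 = 0.0896
σ²_T = Σσ²ᵢ + 2·Σσ_ij = 5.2855 + 2 × 1.2218 = 7.7291
α = (4/3)·(1 − 5.2855/7.7291) = 0.422

α = 0.422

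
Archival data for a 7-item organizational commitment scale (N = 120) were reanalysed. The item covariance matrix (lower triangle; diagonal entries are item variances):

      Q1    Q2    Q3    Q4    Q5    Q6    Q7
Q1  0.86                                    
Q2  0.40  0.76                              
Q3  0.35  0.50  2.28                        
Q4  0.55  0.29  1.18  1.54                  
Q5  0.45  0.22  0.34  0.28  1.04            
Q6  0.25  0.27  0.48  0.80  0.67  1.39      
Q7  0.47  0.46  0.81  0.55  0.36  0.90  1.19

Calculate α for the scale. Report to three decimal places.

Σσᵢ² = 0.86 + 0.76 + 2.28 + 1.54 + 1.04 + 1.39 + 1.19 = 9.06
Σ_{i<j} σ_ij = 10.58
σ²_T = 9.06 + 2 × 10.58 = 30.22
α = (k/(k−1))·(1 − Σσᵢ²/σ²_T) = (7/6)·(1 − 9.06/30.22) = 0.817

α = 0.817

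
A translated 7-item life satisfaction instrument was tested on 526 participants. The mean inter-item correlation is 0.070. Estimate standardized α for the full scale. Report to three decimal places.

Standardized α = k·r̄ / (1 + (k−1)·r̄) = 7 × 0.070 / (1 + 6 × 0.070)
  = 0.4900 / 1.4200 = 0.345

α = 0.345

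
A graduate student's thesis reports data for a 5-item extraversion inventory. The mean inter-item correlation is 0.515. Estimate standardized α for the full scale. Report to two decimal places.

Standardized α = k·r̄ / (1 + (k−1)·r̄) = 5 × 0.515 / (1 + 4 × 0.515)
  = 2.5750 / 3.0600 = 0.84

α = 0.84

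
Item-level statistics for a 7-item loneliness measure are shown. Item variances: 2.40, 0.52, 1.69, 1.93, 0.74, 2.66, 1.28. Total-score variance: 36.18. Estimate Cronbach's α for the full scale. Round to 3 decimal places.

α = 0.805

Σσᵢ² = 2.40 + 0.52 + 1.69 + 1.93 + 0.74 + 2.66 + 1.28 = 11.22
α = (k/(k−1))·(1 − Σσᵢ²/σ²_T) = (7/6)·(1 − 11.22/36.18) = 0.805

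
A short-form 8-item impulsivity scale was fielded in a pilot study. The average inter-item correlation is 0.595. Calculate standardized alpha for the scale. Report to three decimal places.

standardized alpha = 0.922

Standardized α = k·r̄ / (1 + (k−1)·r̄) = 8 × 0.595 / (1 + 7 × 0.595)
  = 4.7600 / 5.1650 = 0.922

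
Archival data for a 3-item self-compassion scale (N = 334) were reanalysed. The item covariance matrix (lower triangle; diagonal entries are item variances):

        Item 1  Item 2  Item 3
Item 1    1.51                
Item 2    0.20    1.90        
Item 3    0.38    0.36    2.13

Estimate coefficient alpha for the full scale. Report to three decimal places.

Σσᵢ² = 1.51 + 1.90 + 2.13 = 5.54
Σ_{i<j} σ_ij = 0.94
σ²_T = 5.54 + 2 × 0.94 = 7.42
α = (k/(k−1))·(1 − Σσᵢ²/σ²_T) = (3/2)·(1 − 5.54/7.42) = 0.380

coefficient alpha = 0.380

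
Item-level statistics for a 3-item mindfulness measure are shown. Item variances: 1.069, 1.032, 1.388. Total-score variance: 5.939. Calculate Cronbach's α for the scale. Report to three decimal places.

Σσ²ᵢ = 1.069 + 1.032 + 1.388 = 3.489
α = (k/(k−1))·(1 − Σσ²ᵢ/total variance) = (3/2)·(1 − 3.489/5.939) = 0.619

α = 0.619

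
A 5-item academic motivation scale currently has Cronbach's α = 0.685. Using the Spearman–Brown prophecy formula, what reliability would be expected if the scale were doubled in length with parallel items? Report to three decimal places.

Length factor m = 2
α' = m·α / (1 + (m−1)·α)
   = 2 × 0.685 / (1 + (2 − 1) × 0.685)
   = 1.3700 / 1.6850 = 0.813

predicted reliability = 0.813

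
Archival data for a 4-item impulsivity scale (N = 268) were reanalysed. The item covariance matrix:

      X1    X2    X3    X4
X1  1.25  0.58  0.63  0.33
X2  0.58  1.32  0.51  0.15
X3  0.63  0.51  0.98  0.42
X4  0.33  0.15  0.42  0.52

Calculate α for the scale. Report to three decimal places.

α = 0.750

ΣVar(i) = 1.25 + 1.32 + 0.98 + 0.52 = 4.07
Sum of off-diagonal covariances = 2.62
σ²_T = 4.07 + 2 × 2.62 = 9.31
α = (k/(k−1))·(1 − ΣVar(i)/σ²_T) = (4/3)·(1 − 4.07/9.31) = 0.750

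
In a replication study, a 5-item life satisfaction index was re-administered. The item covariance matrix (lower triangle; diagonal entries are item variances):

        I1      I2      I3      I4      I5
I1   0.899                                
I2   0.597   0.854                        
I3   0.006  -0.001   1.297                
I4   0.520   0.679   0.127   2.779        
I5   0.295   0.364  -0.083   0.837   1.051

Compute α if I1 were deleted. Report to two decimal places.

α = 0.52

Remaining items: I2, I3, I4, I5 (k = 4).
Σσᵢ² = 0.854 + 1.297 + 2.779 + 1.051 = 5.981
σ²_total = 5.981 + 2 × 1.923 = 9.827
α (item deleted) = (4/3)·(1 − 5.981/9.827) = 0.52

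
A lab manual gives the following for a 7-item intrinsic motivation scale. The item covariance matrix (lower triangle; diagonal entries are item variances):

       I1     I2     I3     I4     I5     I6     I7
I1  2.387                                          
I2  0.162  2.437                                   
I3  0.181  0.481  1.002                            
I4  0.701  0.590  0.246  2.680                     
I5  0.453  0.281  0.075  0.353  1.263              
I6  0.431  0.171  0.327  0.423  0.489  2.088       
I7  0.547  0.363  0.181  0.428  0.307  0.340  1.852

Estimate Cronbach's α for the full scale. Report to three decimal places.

ΣVar(i) = 2.387 + 2.437 + 1.002 + 2.680 + 1.263 + 2.088 + 1.852 = 13.709
Sum of the distinct covariances = 7.530
total variance = 13.709 + 2 × 7.530 = 28.769
α = (k/(k−1))·(1 − ΣVar(i)/total variance) = (7/6)·(1 − 13.709/28.769) = 0.611

α = 0.611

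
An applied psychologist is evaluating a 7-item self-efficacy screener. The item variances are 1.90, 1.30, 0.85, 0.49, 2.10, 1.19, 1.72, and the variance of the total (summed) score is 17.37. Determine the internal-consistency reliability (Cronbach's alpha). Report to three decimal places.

Cronbach's alpha = 0.525

Σσ²ᵢ = 1.90 + 1.30 + 0.85 + 0.49 + 2.10 + 1.19 + 1.72 = 9.55
α = (k/(k−1))·(1 − Σσ²ᵢ/Var(T)) = (7/6)·(1 − 9.55/17.37) = 0.525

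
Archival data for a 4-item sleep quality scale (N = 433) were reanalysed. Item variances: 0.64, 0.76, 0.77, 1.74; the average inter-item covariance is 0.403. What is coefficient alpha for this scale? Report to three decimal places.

ΣVar(i) = 0.64 + 0.76 + 0.77 + 1.74 = 3.91
Sum of the 6 distinct covariances = 6 × 0.403 = 2.418
σ²_total = ΣVar(i) + 2·Σcov = 3.91 + 2 × 2.418 = 8.746
α = (4/3)·(1 − 3.91/8.746) = 0.737

coefficient alpha = 0.737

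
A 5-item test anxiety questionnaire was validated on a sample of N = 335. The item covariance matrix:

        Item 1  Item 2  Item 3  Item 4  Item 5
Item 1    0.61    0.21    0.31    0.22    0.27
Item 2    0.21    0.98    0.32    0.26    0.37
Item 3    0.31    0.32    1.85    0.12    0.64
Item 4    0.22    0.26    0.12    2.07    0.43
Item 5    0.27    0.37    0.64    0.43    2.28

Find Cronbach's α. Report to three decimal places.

ΣVar(i) = 0.61 + 0.98 + 1.85 + 2.07 + 2.28 = 7.79
Sum of the distinct covariances = 3.15
total variance = 7.79 + 2 × 3.15 = 14.09
α = (k/(k−1))·(1 − ΣVar(i)/total variance) = (5/4)·(1 − 7.79/14.09) = 0.559

Cronbach's α = 0.559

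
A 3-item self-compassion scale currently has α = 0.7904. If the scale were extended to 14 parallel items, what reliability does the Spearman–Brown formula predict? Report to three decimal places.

Length factor m = 14/3 = 4.6667
α' = m·α / (1 + (m−1)·α)
   = 14/3 × 0.7904 / (1 + (14/3 − 1) × 0.7904)
   = 3.6885 / 3.8981 = 0.946

predicted reliability = 0.946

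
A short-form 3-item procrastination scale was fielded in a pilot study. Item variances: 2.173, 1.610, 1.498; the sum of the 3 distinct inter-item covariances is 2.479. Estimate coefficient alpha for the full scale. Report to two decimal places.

ΣVar(i) = 2.173 + 1.610 + 1.498 = 5.281
Sum of distinct covariances = 2.479
σ²_T = ΣVar(i) + 2·Σcov = 5.281 + 2 × 2.479 = 10.239
α = (3/2)·(1 − 5.281/10.239) = 0.73

α = 0.73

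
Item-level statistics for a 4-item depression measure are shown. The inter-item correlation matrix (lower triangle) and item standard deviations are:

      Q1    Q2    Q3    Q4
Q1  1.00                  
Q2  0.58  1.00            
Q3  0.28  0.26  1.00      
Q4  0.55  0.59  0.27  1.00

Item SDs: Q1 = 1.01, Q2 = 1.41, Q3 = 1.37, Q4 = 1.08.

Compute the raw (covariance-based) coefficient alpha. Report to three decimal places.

coefficient alpha = 0.726

Σσ²ᵢ = 1.01² + 1.41² + 1.37² + 1.08² = 6.0515
Covariances σ_ij = r_ij · s_i · s_j:
  σ(Q1,Q2) = 0.58 × 1.01 × 1.41 = 0.8260
  σ(Q1,Q3) = 0.28 × 1.01 × 1.37 = 0.3874
  σ(Q1,Q4) = 0.55 × 1.01 × 1.08 = 0.5999
  σ(Q2,Q3) = 0.26 × 1.41 × 1.37 = 0.5022
  σ(Q2,Q4) = 0.59 × 1.41 × 1.08 = 0.8985
  σ(Q3,Q4) = 0.27 × 1.37 × 1.08 = 0.3995
σ²_T = Σσ²ᵢ + 2·Σσ_ij = 6.0515 + 2 × 3.6135 = 13.2785
α = (4/3)·(1 − 6.0515/13.2785) = 0.726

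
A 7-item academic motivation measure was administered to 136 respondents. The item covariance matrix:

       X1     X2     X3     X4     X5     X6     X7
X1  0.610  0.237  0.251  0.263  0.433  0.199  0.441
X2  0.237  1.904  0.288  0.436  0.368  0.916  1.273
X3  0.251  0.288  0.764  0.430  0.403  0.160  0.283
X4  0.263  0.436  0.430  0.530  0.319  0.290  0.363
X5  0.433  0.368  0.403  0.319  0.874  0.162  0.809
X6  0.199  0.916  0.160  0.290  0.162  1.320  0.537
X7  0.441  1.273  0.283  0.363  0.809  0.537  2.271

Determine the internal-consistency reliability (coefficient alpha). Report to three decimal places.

sum of item variances = 0.610 + 1.904 + 0.764 + 0.530 + 0.874 + 1.320 + 2.271 = 8.273
Σ_{i<j} σ_ij = 8.861
total variance = 8.273 + 2 × 8.861 = 25.995
α = (k/(k−1))·(1 − sum of item variances/total variance) = (7/6)·(1 − 8.273/25.995) = 0.795

α = 0.795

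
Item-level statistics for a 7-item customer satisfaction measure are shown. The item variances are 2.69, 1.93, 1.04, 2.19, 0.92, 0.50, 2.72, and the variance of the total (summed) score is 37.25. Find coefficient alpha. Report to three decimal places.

sum of item variances = 2.69 + 1.93 + 1.04 + 2.19 + 0.92 + 0.50 + 2.72 = 11.99
α = (k/(k−1))·(1 − sum of item variances/total variance) = (7/6)·(1 − 11.99/37.25) = 0.791

coefficient alpha = 0.791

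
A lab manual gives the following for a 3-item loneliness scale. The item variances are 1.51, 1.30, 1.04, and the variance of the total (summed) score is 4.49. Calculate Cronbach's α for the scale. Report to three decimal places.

Cronbach's α = 0.214

Σσ²ᵢ = 1.51 + 1.30 + 1.04 = 3.85
α = (k/(k−1))·(1 − Σσ²ᵢ/Var(T)) = (3/2)·(1 − 3.85/4.49) = 0.214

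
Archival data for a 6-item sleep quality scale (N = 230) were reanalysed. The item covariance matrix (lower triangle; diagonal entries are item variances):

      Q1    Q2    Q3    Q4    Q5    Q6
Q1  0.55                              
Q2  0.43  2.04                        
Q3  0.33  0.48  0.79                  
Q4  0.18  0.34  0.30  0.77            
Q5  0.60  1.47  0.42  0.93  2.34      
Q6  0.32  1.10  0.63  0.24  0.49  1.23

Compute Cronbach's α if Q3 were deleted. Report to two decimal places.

Remaining items: Q1, Q2, Q4, Q5, Q6 (k = 5).
Σσ²ᵢ = 0.55 + 2.04 + 0.77 + 2.34 + 1.23 = 6.93
Var(T) = 6.93 + 2 × 6.10 = 19.13
α (item deleted) = (5/4)·(1 − 6.93/19.13) = 0.80

Cronbach's α = 0.80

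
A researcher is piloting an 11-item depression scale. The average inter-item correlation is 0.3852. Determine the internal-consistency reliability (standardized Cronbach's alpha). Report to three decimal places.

standardized Cronbach's alpha = 0.873

Standardized α = k·r̄ / (1 + (k−1)·r̄) = 11 × 0.3852 / (1 + 10 × 0.3852)
  = 4.2372 / 4.8520 = 0.873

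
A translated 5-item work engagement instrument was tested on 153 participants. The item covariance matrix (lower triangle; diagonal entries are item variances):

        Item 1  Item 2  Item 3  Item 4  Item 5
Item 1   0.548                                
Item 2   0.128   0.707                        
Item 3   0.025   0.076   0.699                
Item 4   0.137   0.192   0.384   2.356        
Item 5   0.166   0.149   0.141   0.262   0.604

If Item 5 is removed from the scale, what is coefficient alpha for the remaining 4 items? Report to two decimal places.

coefficient alpha = 0.41

Remaining items: Item 1, Item 2, Item 3, Item 4 (k = 4).
ΣVar(i) = 0.548 + 0.707 + 0.699 + 2.356 = 4.310
total variance = 4.310 + 2 × 0.942 = 6.194
α (item deleted) = (4/3)·(1 − 4.310/6.194) = 0.41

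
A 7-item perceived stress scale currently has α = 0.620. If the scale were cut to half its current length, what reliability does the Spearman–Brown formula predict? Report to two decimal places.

Length factor m = 1/2
α' = m·α / (1 − (1−m)·α)
   = 1/2 × 0.620 / (1 − (1 − 1/2) × 0.620)
   = 0.3100 / 0.6900 = 0.45

predicted reliability = 0.45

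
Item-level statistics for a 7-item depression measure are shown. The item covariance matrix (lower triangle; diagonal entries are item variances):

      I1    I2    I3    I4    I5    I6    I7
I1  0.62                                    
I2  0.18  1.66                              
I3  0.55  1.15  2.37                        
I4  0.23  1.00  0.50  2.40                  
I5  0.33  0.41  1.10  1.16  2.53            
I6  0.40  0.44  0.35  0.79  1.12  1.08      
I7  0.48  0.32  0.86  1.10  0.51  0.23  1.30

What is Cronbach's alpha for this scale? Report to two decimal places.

Σσ²ᵢ = 0.62 + 1.66 + 2.37 + 2.40 + 2.53 + 1.08 + 1.30 = 11.96
Sum of off-diagonal covariances = 13.21
Var(T) = 11.96 + 2 × 13.21 = 38.38
α = (k/(k−1))·(1 − Σσ²ᵢ/Var(T)) = (7/6)·(1 − 11.96/38.38) = 0.80

Cronbach's alpha = 0.80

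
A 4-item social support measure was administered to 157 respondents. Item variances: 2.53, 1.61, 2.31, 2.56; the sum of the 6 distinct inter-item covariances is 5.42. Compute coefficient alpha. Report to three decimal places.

sum of item variances = 2.53 + 1.61 + 2.31 + 2.56 = 9.01
Sum of distinct covariances = 5.42
total variance = sum of item variances + 2·Σcov = 9.01 + 2 × 5.42 = 19.85
α = (4/3)·(1 − 9.01/19.85) = 0.728

coefficient alpha = 0.728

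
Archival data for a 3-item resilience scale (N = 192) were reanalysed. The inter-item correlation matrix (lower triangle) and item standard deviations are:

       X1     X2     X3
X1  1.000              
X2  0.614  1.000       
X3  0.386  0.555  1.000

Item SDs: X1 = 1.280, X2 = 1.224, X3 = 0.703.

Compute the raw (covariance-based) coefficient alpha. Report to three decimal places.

α = 0.744

Σσ²ᵢ = 1.280² + 1.224² + 0.703² = 3.6308
Covariances σ_ij = r_ij · s_i · s_j:
  σ(X1,X2) = 0.614 × 1.280 × 1.224 = 0.9620
  σ(X1,X3) = 0.386 × 1.280 × 0.703 = 0.3473
  σ(X2,X3) = 0.555 × 1.224 × 0.703 = 0.4776
σ²_T = Σσ²ᵢ + 2·Σσ_ij = 3.6308 + 2 × 1.7869 = 7.2046
α = (3/2)·(1 − 3.6308/7.2046) = 0.744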